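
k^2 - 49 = (k - 7)*(k + 7)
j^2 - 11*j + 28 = (j - 7)*(j - 4)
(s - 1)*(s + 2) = s^2 + s - 2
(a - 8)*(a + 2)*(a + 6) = a^3 - 52*a - 96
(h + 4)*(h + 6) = h^2 + 10*h + 24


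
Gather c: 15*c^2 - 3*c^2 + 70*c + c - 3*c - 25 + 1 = 12*c^2 + 68*c - 24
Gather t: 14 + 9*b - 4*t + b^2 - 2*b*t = b^2 + 9*b + t*(-2*b - 4) + 14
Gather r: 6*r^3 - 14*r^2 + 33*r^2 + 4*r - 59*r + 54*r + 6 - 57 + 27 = 6*r^3 + 19*r^2 - r - 24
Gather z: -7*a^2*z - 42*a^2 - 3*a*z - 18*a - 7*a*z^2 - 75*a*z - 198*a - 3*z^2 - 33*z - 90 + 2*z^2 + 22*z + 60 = -42*a^2 - 216*a + z^2*(-7*a - 1) + z*(-7*a^2 - 78*a - 11) - 30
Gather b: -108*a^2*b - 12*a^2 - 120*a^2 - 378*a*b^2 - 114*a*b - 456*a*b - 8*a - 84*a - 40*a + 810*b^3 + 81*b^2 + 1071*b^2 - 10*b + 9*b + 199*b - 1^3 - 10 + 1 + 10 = -132*a^2 - 132*a + 810*b^3 + b^2*(1152 - 378*a) + b*(-108*a^2 - 570*a + 198)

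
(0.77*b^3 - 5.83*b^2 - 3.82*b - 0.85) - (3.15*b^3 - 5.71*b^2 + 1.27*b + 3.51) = -2.38*b^3 - 0.12*b^2 - 5.09*b - 4.36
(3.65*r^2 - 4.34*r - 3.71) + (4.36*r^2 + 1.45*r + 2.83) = 8.01*r^2 - 2.89*r - 0.88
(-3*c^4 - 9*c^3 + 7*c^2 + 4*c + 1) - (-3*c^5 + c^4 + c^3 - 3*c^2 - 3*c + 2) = 3*c^5 - 4*c^4 - 10*c^3 + 10*c^2 + 7*c - 1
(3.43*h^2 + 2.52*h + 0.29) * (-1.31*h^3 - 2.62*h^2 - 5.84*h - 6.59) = -4.4933*h^5 - 12.2878*h^4 - 27.0135*h^3 - 38.0803*h^2 - 18.3004*h - 1.9111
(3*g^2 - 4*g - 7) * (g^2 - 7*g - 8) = 3*g^4 - 25*g^3 - 3*g^2 + 81*g + 56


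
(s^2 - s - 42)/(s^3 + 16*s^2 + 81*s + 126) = (s - 7)/(s^2 + 10*s + 21)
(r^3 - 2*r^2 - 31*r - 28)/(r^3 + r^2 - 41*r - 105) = (r^2 + 5*r + 4)/(r^2 + 8*r + 15)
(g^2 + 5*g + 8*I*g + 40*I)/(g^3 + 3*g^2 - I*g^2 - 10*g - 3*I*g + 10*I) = (g + 8*I)/(g^2 - g*(2 + I) + 2*I)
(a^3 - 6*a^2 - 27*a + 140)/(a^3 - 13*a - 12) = (a^2 - 2*a - 35)/(a^2 + 4*a + 3)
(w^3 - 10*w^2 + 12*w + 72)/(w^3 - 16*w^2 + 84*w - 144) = (w + 2)/(w - 4)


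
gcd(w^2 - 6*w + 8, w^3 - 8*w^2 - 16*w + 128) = w - 4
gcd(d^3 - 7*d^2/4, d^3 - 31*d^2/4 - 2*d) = d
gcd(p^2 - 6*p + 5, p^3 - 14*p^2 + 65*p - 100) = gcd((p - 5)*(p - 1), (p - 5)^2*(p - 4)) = p - 5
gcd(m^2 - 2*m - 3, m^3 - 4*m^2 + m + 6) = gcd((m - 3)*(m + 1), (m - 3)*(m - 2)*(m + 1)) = m^2 - 2*m - 3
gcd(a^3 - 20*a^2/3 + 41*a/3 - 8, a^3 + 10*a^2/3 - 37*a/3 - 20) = a - 3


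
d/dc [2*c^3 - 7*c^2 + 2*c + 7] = 6*c^2 - 14*c + 2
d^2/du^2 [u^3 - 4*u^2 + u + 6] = 6*u - 8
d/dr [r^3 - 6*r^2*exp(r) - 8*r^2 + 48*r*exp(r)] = -6*r^2*exp(r) + 3*r^2 + 36*r*exp(r) - 16*r + 48*exp(r)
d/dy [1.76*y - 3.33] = 1.76000000000000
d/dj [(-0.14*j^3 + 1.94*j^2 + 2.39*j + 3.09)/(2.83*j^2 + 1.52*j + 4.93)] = (-0.3962*j^4 - 0.425600000000001*j^3 - 5.8855*j^2 + 1.639*j + 7.0859)/(8.0089*j^4 + 8.6032*j^3 + 30.2142*j^2 + 14.9872*j + 24.3049)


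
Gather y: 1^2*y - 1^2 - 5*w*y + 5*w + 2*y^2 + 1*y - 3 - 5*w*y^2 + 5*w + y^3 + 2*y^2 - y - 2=10*w + y^3 + y^2*(4 - 5*w) + y*(1 - 5*w) - 6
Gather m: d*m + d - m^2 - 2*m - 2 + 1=d - m^2 + m*(d - 2) - 1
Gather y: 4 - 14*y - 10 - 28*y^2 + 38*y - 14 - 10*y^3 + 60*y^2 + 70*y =-10*y^3 + 32*y^2 + 94*y - 20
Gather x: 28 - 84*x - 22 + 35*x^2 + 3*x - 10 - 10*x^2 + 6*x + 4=25*x^2 - 75*x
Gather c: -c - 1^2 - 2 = -c - 3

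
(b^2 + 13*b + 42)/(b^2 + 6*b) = (b + 7)/b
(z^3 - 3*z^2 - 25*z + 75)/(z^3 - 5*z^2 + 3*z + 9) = (z^2 - 25)/(z^2 - 2*z - 3)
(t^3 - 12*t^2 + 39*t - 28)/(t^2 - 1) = (t^2 - 11*t + 28)/(t + 1)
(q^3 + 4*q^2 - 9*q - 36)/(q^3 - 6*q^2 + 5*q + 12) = (q^2 + 7*q + 12)/(q^2 - 3*q - 4)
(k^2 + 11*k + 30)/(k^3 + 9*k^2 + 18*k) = (k + 5)/(k*(k + 3))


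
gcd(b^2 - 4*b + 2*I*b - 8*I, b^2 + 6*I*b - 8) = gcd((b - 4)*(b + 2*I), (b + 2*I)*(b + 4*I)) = b + 2*I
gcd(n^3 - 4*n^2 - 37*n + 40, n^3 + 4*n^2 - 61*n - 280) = n^2 - 3*n - 40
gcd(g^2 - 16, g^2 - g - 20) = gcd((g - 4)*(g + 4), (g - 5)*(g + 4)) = g + 4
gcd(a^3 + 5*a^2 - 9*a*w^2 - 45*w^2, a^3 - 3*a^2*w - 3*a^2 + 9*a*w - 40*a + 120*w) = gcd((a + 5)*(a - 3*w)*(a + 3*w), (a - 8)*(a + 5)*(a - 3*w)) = -a^2 + 3*a*w - 5*a + 15*w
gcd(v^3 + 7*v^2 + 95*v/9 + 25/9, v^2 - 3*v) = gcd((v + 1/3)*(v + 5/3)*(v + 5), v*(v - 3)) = 1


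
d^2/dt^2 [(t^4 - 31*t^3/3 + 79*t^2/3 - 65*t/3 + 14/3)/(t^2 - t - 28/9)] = 6*(243*t^6 - 729*t^5 - 1539*t^4 - 3141*t^3 + 53802*t^2 - 125454*t + 82978)/(729*t^6 - 2187*t^5 - 4617*t^4 + 12879*t^3 + 14364*t^2 - 21168*t - 21952)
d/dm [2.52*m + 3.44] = 2.52000000000000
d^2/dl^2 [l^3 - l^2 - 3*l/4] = 6*l - 2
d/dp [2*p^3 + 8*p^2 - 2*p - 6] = 6*p^2 + 16*p - 2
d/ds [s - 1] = 1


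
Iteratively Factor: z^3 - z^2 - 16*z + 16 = (z - 4)*(z^2 + 3*z - 4) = (z - 4)*(z - 1)*(z + 4)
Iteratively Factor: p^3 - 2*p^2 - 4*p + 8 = (p + 2)*(p^2 - 4*p + 4) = (p - 2)*(p + 2)*(p - 2)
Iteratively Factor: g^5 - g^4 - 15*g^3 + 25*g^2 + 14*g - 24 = (g - 3)*(g^4 + 2*g^3 - 9*g^2 - 2*g + 8) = (g - 3)*(g - 2)*(g^3 + 4*g^2 - g - 4) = (g - 3)*(g - 2)*(g - 1)*(g^2 + 5*g + 4) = (g - 3)*(g - 2)*(g - 1)*(g + 4)*(g + 1)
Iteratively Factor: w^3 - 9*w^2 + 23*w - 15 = (w - 1)*(w^2 - 8*w + 15) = (w - 5)*(w - 1)*(w - 3)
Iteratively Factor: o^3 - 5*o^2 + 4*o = (o)*(o^2 - 5*o + 4) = o*(o - 4)*(o - 1)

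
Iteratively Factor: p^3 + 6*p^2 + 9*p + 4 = (p + 1)*(p^2 + 5*p + 4) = (p + 1)*(p + 4)*(p + 1)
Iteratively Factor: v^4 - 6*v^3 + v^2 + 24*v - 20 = (v + 2)*(v^3 - 8*v^2 + 17*v - 10) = (v - 1)*(v + 2)*(v^2 - 7*v + 10) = (v - 2)*(v - 1)*(v + 2)*(v - 5)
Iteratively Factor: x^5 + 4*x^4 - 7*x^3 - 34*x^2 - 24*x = (x + 4)*(x^4 - 7*x^2 - 6*x) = x*(x + 4)*(x^3 - 7*x - 6) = x*(x + 1)*(x + 4)*(x^2 - x - 6) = x*(x + 1)*(x + 2)*(x + 4)*(x - 3)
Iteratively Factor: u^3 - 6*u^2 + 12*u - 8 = (u - 2)*(u^2 - 4*u + 4) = (u - 2)^2*(u - 2)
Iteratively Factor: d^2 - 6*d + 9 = (d - 3)*(d - 3)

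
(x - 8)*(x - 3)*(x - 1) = x^3 - 12*x^2 + 35*x - 24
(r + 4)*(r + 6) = r^2 + 10*r + 24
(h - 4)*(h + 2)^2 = h^3 - 12*h - 16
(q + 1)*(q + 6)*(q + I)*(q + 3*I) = q^4 + 7*q^3 + 4*I*q^3 + 3*q^2 + 28*I*q^2 - 21*q + 24*I*q - 18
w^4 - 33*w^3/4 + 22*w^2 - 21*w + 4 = (w - 4)*(w - 2)^2*(w - 1/4)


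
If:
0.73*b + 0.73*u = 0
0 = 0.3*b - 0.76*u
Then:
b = 0.00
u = 0.00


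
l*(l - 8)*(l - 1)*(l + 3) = l^4 - 6*l^3 - 19*l^2 + 24*l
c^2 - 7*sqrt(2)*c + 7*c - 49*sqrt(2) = (c + 7)*(c - 7*sqrt(2))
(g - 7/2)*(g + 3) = g^2 - g/2 - 21/2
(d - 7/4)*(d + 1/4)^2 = d^3 - 5*d^2/4 - 13*d/16 - 7/64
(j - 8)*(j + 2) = j^2 - 6*j - 16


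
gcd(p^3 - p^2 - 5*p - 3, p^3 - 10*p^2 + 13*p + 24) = p^2 - 2*p - 3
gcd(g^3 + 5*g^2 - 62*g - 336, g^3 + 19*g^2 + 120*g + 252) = g^2 + 13*g + 42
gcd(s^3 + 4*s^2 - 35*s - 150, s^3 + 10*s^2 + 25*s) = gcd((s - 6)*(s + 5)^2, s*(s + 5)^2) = s^2 + 10*s + 25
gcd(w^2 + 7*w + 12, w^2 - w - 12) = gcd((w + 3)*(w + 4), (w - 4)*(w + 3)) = w + 3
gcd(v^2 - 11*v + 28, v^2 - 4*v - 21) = v - 7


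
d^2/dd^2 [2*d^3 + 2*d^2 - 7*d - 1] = 12*d + 4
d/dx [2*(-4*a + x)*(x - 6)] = -8*a + 4*x - 12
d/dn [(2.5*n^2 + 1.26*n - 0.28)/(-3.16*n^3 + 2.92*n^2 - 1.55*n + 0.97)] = (7.9*n^4 + 7.9632*n^3 - 10.2086*n^2 + 6.4852*n + 0.7882)/(9.9856*n^6 - 18.4544*n^5 + 18.3224*n^4 - 15.1824*n^3 + 8.0673*n^2 - 3.007*n + 0.9409)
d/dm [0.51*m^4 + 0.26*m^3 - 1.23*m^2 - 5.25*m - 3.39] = 2.04*m^3 + 0.78*m^2 - 2.46*m - 5.25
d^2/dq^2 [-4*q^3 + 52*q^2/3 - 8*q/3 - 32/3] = 104/3 - 24*q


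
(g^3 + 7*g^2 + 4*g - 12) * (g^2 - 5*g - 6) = g^5 + 2*g^4 - 37*g^3 - 74*g^2 + 36*g + 72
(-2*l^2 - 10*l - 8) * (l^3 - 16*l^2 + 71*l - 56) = -2*l^5 + 22*l^4 + 10*l^3 - 470*l^2 - 8*l + 448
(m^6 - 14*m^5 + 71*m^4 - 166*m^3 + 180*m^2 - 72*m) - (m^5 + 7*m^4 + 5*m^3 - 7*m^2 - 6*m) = m^6 - 15*m^5 + 64*m^4 - 171*m^3 + 187*m^2 - 66*m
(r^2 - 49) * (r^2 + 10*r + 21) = r^4 + 10*r^3 - 28*r^2 - 490*r - 1029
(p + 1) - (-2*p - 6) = 3*p + 7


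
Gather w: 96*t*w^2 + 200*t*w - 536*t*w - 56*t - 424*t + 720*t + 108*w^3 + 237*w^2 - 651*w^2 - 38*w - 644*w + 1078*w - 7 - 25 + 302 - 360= 240*t + 108*w^3 + w^2*(96*t - 414) + w*(396 - 336*t) - 90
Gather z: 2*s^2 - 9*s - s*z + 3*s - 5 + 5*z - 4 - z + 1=2*s^2 - 6*s + z*(4 - s) - 8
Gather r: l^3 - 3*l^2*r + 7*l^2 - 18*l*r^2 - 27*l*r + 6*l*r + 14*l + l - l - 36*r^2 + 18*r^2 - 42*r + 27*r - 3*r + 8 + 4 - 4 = l^3 + 7*l^2 + 14*l + r^2*(-18*l - 18) + r*(-3*l^2 - 21*l - 18) + 8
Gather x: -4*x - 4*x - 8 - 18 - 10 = -8*x - 36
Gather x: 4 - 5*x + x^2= x^2 - 5*x + 4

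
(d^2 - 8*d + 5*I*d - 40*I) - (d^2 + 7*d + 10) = -15*d + 5*I*d - 10 - 40*I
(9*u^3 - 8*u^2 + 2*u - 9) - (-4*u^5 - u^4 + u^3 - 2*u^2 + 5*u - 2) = 4*u^5 + u^4 + 8*u^3 - 6*u^2 - 3*u - 7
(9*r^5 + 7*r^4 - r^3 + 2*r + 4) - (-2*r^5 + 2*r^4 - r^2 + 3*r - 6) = 11*r^5 + 5*r^4 - r^3 + r^2 - r + 10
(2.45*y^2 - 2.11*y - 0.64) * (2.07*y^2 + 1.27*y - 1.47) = 5.0715*y^4 - 1.2562*y^3 - 7.606*y^2 + 2.2889*y + 0.9408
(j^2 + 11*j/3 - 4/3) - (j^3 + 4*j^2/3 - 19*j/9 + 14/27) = -j^3 - j^2/3 + 52*j/9 - 50/27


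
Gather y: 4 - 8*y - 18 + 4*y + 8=-4*y - 6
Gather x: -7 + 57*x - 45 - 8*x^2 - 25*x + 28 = -8*x^2 + 32*x - 24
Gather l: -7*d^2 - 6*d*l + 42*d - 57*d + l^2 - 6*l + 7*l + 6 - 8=-7*d^2 - 15*d + l^2 + l*(1 - 6*d) - 2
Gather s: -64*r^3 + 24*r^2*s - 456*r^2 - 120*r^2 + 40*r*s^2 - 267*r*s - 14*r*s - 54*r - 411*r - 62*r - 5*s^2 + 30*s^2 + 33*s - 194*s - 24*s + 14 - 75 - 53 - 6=-64*r^3 - 576*r^2 - 527*r + s^2*(40*r + 25) + s*(24*r^2 - 281*r - 185) - 120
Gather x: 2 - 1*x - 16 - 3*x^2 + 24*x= -3*x^2 + 23*x - 14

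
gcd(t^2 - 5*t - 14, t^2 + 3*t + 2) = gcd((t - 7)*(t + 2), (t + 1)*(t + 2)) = t + 2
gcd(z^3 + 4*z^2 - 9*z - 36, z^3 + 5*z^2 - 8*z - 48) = z^2 + z - 12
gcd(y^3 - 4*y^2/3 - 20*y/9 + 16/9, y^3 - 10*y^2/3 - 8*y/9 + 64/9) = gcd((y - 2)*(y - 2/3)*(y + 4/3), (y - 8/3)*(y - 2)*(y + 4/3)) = y^2 - 2*y/3 - 8/3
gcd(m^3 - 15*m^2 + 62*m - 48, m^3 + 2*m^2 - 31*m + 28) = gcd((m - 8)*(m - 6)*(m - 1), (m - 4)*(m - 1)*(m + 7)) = m - 1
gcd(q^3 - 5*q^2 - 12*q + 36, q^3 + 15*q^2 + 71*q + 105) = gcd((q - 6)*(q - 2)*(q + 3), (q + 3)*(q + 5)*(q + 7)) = q + 3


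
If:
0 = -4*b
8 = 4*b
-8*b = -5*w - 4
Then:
No Solution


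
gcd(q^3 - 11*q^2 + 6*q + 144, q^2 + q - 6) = q + 3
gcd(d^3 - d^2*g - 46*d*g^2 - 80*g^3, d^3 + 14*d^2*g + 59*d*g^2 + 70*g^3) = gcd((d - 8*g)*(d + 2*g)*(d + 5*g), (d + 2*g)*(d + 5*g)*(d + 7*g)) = d^2 + 7*d*g + 10*g^2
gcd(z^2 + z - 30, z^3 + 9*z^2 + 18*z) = z + 6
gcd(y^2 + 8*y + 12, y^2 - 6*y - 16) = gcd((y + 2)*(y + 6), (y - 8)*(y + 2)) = y + 2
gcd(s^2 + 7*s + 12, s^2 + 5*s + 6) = s + 3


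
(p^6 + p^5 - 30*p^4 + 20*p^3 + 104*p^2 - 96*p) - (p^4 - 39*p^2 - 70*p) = p^6 + p^5 - 31*p^4 + 20*p^3 + 143*p^2 - 26*p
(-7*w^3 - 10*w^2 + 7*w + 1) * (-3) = 21*w^3 + 30*w^2 - 21*w - 3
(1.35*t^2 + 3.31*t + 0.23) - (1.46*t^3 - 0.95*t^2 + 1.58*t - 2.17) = -1.46*t^3 + 2.3*t^2 + 1.73*t + 2.4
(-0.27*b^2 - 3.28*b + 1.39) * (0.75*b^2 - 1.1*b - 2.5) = -0.2025*b^4 - 2.163*b^3 + 5.3255*b^2 + 6.671*b - 3.475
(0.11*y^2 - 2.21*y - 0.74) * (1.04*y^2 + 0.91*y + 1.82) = 0.1144*y^4 - 2.1983*y^3 - 2.5805*y^2 - 4.6956*y - 1.3468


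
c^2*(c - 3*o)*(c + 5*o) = c^4 + 2*c^3*o - 15*c^2*o^2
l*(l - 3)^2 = l^3 - 6*l^2 + 9*l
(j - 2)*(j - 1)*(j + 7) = j^3 + 4*j^2 - 19*j + 14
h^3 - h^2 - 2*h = h*(h - 2)*(h + 1)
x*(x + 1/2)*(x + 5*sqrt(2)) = x^3 + x^2/2 + 5*sqrt(2)*x^2 + 5*sqrt(2)*x/2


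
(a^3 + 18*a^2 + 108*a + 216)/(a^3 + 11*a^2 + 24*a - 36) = (a + 6)/(a - 1)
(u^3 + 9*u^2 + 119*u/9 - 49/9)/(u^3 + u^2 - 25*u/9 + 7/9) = (u + 7)/(u - 1)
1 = 1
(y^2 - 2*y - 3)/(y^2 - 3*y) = (y + 1)/y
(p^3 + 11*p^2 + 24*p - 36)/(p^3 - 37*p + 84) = (p^3 + 11*p^2 + 24*p - 36)/(p^3 - 37*p + 84)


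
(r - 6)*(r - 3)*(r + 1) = r^3 - 8*r^2 + 9*r + 18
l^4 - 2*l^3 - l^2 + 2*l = l*(l - 2)*(l - 1)*(l + 1)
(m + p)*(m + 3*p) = m^2 + 4*m*p + 3*p^2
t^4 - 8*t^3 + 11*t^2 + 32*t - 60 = (t - 5)*(t - 3)*(t - 2)*(t + 2)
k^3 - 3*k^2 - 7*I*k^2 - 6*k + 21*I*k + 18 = (k - 3)*(k - 6*I)*(k - I)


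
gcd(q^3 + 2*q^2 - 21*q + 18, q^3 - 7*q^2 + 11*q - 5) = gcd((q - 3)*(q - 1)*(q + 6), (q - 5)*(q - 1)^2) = q - 1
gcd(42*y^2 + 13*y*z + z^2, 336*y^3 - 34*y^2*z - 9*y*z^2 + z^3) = 6*y + z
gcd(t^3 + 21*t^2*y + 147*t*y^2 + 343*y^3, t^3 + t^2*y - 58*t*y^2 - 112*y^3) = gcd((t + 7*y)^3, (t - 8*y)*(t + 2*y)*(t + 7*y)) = t + 7*y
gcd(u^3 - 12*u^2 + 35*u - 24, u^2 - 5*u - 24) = u - 8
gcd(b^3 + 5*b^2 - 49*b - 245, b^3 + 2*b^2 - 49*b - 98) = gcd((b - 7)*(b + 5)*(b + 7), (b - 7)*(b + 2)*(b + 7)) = b^2 - 49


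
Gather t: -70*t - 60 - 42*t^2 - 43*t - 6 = -42*t^2 - 113*t - 66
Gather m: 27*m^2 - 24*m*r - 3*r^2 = 27*m^2 - 24*m*r - 3*r^2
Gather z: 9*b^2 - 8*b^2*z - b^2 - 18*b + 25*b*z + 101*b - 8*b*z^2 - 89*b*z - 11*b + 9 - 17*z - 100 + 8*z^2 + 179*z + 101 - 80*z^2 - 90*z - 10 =8*b^2 + 72*b + z^2*(-8*b - 72) + z*(-8*b^2 - 64*b + 72)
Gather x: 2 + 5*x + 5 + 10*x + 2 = 15*x + 9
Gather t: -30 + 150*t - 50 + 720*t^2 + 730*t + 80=720*t^2 + 880*t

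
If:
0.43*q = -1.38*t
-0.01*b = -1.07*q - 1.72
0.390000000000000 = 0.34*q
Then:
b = 294.74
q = 1.15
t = -0.36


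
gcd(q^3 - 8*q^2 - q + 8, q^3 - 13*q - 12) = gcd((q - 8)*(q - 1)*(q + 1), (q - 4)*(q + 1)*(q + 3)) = q + 1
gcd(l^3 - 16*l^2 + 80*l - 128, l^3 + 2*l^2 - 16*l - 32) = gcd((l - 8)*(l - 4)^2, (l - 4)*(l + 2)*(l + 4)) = l - 4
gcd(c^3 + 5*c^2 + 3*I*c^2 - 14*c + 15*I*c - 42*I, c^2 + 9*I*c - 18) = c + 3*I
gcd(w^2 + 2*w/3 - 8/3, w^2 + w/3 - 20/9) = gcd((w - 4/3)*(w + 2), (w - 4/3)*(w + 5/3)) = w - 4/3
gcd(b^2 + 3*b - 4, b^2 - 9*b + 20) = 1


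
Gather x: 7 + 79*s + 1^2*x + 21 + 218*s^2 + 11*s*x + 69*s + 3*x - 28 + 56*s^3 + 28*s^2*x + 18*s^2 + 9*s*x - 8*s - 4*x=56*s^3 + 236*s^2 + 140*s + x*(28*s^2 + 20*s)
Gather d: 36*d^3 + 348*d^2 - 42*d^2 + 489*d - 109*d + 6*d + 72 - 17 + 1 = 36*d^3 + 306*d^2 + 386*d + 56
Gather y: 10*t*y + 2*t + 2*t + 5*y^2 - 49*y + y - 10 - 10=4*t + 5*y^2 + y*(10*t - 48) - 20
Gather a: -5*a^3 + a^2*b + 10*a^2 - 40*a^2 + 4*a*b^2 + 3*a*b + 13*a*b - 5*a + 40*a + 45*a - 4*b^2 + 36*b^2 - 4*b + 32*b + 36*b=-5*a^3 + a^2*(b - 30) + a*(4*b^2 + 16*b + 80) + 32*b^2 + 64*b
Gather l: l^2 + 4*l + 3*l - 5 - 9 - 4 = l^2 + 7*l - 18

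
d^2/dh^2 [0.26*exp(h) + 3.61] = 0.26*exp(h)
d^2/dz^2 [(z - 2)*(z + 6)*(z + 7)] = 6*z + 22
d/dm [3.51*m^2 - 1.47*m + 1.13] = 7.02*m - 1.47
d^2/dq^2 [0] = 0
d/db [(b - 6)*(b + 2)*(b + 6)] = 3*b^2 + 4*b - 36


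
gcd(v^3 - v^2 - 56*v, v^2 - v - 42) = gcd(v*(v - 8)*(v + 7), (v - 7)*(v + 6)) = 1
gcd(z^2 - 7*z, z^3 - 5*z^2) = z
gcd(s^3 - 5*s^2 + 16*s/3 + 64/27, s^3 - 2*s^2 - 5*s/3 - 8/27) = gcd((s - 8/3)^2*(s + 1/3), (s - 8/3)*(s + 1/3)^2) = s^2 - 7*s/3 - 8/9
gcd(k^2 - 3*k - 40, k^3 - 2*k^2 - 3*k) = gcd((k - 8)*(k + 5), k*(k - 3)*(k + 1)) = 1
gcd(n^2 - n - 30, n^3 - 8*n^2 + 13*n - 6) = n - 6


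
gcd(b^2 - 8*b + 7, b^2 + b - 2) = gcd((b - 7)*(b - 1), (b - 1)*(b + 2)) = b - 1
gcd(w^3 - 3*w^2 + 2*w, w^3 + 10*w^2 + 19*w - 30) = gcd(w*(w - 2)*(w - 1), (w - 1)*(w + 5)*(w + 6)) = w - 1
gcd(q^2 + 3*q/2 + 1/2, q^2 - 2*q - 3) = q + 1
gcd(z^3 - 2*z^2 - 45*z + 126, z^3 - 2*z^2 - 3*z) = z - 3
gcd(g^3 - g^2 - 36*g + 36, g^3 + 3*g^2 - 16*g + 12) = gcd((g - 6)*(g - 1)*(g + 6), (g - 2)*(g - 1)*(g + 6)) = g^2 + 5*g - 6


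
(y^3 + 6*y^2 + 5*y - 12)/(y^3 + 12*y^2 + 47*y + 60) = (y - 1)/(y + 5)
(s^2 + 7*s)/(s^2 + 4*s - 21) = s/(s - 3)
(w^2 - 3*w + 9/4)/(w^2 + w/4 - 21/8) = 2*(2*w - 3)/(4*w + 7)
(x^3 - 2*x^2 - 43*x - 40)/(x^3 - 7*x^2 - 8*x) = (x + 5)/x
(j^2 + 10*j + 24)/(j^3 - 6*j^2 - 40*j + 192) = (j + 4)/(j^2 - 12*j + 32)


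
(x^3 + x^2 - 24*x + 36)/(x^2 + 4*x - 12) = x - 3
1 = 1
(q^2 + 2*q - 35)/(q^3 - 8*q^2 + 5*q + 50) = (q + 7)/(q^2 - 3*q - 10)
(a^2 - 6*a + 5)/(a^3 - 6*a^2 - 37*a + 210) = (a - 1)/(a^2 - a - 42)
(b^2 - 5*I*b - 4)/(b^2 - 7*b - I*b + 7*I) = (b - 4*I)/(b - 7)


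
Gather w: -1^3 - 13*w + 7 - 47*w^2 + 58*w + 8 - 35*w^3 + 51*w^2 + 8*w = -35*w^3 + 4*w^2 + 53*w + 14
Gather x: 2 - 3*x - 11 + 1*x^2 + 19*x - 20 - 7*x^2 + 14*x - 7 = -6*x^2 + 30*x - 36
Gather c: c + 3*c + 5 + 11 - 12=4*c + 4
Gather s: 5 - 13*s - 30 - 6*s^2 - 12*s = -6*s^2 - 25*s - 25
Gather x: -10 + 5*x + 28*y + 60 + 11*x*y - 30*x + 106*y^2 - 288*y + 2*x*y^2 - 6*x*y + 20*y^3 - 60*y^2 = x*(2*y^2 + 5*y - 25) + 20*y^3 + 46*y^2 - 260*y + 50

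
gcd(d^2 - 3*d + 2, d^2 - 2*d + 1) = d - 1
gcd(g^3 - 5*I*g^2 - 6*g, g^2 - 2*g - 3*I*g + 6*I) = g - 3*I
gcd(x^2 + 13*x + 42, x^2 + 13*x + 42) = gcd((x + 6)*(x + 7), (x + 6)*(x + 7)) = x^2 + 13*x + 42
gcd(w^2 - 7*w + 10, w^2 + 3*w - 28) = 1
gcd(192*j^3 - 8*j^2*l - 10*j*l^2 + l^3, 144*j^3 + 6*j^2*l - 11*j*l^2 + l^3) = 48*j^2 - 14*j*l + l^2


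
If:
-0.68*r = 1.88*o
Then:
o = -0.361702127659574*r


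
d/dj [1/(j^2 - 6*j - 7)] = 2*(3 - j)/(-j^2 + 6*j + 7)^2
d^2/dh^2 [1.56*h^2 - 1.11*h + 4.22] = 3.12000000000000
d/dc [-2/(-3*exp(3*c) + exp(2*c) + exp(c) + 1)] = (-18*exp(2*c) + 4*exp(c) + 2)*exp(c)/(-3*exp(3*c) + exp(2*c) + exp(c) + 1)^2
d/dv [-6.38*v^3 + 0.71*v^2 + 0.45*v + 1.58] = -19.14*v^2 + 1.42*v + 0.45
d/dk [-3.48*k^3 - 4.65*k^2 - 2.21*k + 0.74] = -10.44*k^2 - 9.3*k - 2.21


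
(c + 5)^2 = c^2 + 10*c + 25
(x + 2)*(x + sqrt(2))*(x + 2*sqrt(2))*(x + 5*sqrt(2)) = x^4 + 2*x^3 + 8*sqrt(2)*x^3 + 16*sqrt(2)*x^2 + 34*x^2 + 20*sqrt(2)*x + 68*x + 40*sqrt(2)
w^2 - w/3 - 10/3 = (w - 2)*(w + 5/3)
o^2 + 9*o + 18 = (o + 3)*(o + 6)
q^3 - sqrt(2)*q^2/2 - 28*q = q*(q - 4*sqrt(2))*(q + 7*sqrt(2)/2)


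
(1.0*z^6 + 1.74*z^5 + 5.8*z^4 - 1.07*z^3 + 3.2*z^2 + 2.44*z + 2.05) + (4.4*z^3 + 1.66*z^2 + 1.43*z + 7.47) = 1.0*z^6 + 1.74*z^5 + 5.8*z^4 + 3.33*z^3 + 4.86*z^2 + 3.87*z + 9.52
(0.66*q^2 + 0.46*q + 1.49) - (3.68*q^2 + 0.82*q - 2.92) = -3.02*q^2 - 0.36*q + 4.41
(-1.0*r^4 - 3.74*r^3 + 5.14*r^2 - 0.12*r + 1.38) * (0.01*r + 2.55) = -0.01*r^5 - 2.5874*r^4 - 9.4856*r^3 + 13.1058*r^2 - 0.2922*r + 3.519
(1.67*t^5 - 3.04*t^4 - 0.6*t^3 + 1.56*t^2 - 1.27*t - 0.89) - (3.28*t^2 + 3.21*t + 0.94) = 1.67*t^5 - 3.04*t^4 - 0.6*t^3 - 1.72*t^2 - 4.48*t - 1.83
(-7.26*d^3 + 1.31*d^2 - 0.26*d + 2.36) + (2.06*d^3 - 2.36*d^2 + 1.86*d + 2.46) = -5.2*d^3 - 1.05*d^2 + 1.6*d + 4.82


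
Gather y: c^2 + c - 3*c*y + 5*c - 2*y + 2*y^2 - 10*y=c^2 + 6*c + 2*y^2 + y*(-3*c - 12)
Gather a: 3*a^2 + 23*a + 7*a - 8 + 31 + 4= 3*a^2 + 30*a + 27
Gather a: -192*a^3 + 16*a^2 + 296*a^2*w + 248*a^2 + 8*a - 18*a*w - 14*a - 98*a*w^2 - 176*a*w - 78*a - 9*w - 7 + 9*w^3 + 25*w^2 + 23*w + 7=-192*a^3 + a^2*(296*w + 264) + a*(-98*w^2 - 194*w - 84) + 9*w^3 + 25*w^2 + 14*w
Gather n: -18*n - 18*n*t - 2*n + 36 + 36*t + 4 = n*(-18*t - 20) + 36*t + 40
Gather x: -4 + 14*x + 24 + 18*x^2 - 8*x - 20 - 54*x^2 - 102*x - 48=-36*x^2 - 96*x - 48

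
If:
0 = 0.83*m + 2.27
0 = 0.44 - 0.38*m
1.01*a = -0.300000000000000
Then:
No Solution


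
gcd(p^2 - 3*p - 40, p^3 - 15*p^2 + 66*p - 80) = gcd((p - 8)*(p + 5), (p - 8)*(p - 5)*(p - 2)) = p - 8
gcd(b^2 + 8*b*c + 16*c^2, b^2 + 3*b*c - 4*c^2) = b + 4*c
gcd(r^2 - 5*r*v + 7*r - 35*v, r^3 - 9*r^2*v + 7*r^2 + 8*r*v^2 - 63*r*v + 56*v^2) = r + 7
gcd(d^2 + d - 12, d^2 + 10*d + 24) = d + 4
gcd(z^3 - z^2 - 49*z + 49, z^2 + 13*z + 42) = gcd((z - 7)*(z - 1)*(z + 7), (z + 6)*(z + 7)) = z + 7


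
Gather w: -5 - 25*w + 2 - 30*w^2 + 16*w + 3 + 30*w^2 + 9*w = 0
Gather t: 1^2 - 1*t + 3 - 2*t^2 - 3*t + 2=-2*t^2 - 4*t + 6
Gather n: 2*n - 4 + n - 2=3*n - 6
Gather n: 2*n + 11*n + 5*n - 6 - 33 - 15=18*n - 54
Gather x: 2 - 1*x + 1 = 3 - x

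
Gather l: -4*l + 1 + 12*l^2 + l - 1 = 12*l^2 - 3*l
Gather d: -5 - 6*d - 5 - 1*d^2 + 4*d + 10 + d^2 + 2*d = 0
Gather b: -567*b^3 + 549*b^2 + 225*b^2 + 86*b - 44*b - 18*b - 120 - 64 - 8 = -567*b^3 + 774*b^2 + 24*b - 192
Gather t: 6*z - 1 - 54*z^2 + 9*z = -54*z^2 + 15*z - 1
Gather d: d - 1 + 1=d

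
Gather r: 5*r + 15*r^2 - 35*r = 15*r^2 - 30*r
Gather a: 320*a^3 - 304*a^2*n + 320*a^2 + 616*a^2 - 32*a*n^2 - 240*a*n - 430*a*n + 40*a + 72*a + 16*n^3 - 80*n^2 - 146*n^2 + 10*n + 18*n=320*a^3 + a^2*(936 - 304*n) + a*(-32*n^2 - 670*n + 112) + 16*n^3 - 226*n^2 + 28*n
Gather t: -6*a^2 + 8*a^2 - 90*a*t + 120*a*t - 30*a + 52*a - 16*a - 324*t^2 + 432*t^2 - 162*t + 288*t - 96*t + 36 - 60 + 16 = 2*a^2 + 6*a + 108*t^2 + t*(30*a + 30) - 8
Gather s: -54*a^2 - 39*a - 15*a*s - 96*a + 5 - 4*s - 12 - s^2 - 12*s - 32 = -54*a^2 - 135*a - s^2 + s*(-15*a - 16) - 39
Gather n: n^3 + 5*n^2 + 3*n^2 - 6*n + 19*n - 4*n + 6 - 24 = n^3 + 8*n^2 + 9*n - 18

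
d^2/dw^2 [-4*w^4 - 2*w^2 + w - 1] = -48*w^2 - 4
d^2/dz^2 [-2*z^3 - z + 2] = -12*z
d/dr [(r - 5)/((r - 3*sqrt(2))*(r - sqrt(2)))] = (-r^2 + 10*r - 20*sqrt(2) + 6)/(r^4 - 8*sqrt(2)*r^3 + 44*r^2 - 48*sqrt(2)*r + 36)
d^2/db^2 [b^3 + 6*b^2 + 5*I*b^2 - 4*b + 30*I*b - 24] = 6*b + 12 + 10*I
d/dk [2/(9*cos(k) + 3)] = 2*sin(k)/(3*cos(k) + 1)^2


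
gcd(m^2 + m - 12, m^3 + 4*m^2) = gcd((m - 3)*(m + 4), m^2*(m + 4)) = m + 4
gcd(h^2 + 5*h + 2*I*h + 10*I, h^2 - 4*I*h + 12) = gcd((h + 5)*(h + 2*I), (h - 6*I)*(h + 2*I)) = h + 2*I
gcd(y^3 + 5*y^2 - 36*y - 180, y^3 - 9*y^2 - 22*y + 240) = y^2 - y - 30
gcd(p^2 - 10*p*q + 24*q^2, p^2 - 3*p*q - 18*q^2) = p - 6*q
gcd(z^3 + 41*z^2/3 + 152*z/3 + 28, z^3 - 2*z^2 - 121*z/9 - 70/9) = z + 2/3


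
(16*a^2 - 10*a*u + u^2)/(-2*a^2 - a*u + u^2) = (-8*a + u)/(a + u)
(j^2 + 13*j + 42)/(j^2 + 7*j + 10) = (j^2 + 13*j + 42)/(j^2 + 7*j + 10)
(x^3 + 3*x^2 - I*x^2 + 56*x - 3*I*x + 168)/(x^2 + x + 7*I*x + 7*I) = (x^2 + x*(3 - 8*I) - 24*I)/(x + 1)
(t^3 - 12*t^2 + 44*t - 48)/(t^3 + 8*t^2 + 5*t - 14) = (t^3 - 12*t^2 + 44*t - 48)/(t^3 + 8*t^2 + 5*t - 14)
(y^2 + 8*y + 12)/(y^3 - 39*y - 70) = (y + 6)/(y^2 - 2*y - 35)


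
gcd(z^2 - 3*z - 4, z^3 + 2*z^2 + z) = z + 1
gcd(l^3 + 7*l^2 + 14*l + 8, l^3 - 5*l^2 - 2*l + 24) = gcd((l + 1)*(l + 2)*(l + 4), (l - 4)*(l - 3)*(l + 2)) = l + 2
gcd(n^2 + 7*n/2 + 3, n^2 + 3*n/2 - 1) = n + 2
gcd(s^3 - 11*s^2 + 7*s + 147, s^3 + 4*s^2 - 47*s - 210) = s - 7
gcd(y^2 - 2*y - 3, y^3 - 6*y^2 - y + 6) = y + 1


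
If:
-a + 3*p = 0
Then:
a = 3*p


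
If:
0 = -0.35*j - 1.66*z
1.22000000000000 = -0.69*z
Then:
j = 8.39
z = -1.77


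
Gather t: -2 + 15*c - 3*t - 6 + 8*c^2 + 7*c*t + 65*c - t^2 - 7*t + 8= 8*c^2 + 80*c - t^2 + t*(7*c - 10)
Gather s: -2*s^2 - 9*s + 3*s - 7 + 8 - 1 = -2*s^2 - 6*s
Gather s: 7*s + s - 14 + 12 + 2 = 8*s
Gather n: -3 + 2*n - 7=2*n - 10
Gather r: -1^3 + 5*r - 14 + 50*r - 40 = 55*r - 55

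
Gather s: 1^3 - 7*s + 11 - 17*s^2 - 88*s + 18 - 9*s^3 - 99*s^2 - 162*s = -9*s^3 - 116*s^2 - 257*s + 30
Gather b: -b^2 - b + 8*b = -b^2 + 7*b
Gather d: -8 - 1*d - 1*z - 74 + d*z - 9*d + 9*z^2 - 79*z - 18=d*(z - 10) + 9*z^2 - 80*z - 100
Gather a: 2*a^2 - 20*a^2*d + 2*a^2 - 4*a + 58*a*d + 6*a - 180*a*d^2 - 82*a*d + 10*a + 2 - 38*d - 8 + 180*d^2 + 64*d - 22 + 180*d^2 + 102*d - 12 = a^2*(4 - 20*d) + a*(-180*d^2 - 24*d + 12) + 360*d^2 + 128*d - 40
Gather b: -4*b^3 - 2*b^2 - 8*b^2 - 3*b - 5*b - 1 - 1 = -4*b^3 - 10*b^2 - 8*b - 2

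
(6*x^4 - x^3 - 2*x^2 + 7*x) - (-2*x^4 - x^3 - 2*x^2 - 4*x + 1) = 8*x^4 + 11*x - 1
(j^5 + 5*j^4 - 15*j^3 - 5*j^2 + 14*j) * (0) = 0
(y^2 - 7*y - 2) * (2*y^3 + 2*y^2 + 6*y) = 2*y^5 - 12*y^4 - 12*y^3 - 46*y^2 - 12*y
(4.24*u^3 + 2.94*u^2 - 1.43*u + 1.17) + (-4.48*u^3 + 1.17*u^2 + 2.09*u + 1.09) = -0.24*u^3 + 4.11*u^2 + 0.66*u + 2.26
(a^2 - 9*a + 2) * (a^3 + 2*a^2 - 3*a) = a^5 - 7*a^4 - 19*a^3 + 31*a^2 - 6*a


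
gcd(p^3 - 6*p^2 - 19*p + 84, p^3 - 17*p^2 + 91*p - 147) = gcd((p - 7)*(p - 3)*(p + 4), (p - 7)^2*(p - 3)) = p^2 - 10*p + 21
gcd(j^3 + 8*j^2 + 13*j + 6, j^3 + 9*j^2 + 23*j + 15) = j + 1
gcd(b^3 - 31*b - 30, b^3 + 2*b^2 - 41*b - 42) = b^2 - 5*b - 6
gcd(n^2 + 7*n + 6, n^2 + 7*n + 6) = n^2 + 7*n + 6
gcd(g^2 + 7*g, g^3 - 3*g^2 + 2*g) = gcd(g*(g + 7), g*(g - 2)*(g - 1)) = g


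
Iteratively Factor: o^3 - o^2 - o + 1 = (o - 1)*(o^2 - 1) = (o - 1)*(o + 1)*(o - 1)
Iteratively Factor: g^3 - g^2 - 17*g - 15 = (g + 1)*(g^2 - 2*g - 15) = (g - 5)*(g + 1)*(g + 3)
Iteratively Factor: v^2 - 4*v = (v - 4)*(v)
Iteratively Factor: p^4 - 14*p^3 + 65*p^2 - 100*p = (p)*(p^3 - 14*p^2 + 65*p - 100) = p*(p - 5)*(p^2 - 9*p + 20) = p*(p - 5)^2*(p - 4)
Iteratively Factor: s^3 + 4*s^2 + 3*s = (s + 1)*(s^2 + 3*s) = s*(s + 1)*(s + 3)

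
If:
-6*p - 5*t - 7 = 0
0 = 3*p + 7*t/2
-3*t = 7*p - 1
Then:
No Solution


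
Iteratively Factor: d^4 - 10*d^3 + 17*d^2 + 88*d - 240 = (d - 4)*(d^3 - 6*d^2 - 7*d + 60) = (d - 4)*(d + 3)*(d^2 - 9*d + 20) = (d - 5)*(d - 4)*(d + 3)*(d - 4)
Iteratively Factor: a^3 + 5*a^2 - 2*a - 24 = (a + 4)*(a^2 + a - 6) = (a - 2)*(a + 4)*(a + 3)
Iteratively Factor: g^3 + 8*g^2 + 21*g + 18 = (g + 2)*(g^2 + 6*g + 9) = (g + 2)*(g + 3)*(g + 3)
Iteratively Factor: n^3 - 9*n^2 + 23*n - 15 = (n - 3)*(n^2 - 6*n + 5) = (n - 5)*(n - 3)*(n - 1)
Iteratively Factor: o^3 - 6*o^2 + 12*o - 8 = (o - 2)*(o^2 - 4*o + 4) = (o - 2)^2*(o - 2)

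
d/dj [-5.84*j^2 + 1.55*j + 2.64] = 1.55 - 11.68*j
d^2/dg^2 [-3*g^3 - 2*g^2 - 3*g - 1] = -18*g - 4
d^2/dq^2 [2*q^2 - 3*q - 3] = 4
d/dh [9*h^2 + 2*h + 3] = 18*h + 2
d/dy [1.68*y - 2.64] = 1.68000000000000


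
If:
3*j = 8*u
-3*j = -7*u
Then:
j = 0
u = 0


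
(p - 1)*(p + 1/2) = p^2 - p/2 - 1/2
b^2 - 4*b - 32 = (b - 8)*(b + 4)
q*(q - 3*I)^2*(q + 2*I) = q^4 - 4*I*q^3 + 3*q^2 - 18*I*q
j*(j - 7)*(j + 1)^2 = j^4 - 5*j^3 - 13*j^2 - 7*j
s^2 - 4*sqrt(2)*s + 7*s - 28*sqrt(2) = (s + 7)*(s - 4*sqrt(2))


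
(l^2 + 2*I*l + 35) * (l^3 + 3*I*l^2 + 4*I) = l^5 + 5*I*l^4 + 29*l^3 + 109*I*l^2 - 8*l + 140*I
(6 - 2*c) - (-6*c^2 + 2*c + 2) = 6*c^2 - 4*c + 4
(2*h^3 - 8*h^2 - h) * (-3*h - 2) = -6*h^4 + 20*h^3 + 19*h^2 + 2*h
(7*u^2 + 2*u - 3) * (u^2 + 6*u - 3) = 7*u^4 + 44*u^3 - 12*u^2 - 24*u + 9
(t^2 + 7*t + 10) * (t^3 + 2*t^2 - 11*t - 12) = t^5 + 9*t^4 + 13*t^3 - 69*t^2 - 194*t - 120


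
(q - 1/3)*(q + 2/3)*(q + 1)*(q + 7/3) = q^4 + 11*q^3/3 + 29*q^2/9 + q/27 - 14/27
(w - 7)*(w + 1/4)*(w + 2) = w^3 - 19*w^2/4 - 61*w/4 - 7/2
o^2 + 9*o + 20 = (o + 4)*(o + 5)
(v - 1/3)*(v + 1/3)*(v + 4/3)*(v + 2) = v^4 + 10*v^3/3 + 23*v^2/9 - 10*v/27 - 8/27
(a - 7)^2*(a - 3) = a^3 - 17*a^2 + 91*a - 147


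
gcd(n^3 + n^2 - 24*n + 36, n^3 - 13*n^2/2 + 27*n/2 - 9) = n^2 - 5*n + 6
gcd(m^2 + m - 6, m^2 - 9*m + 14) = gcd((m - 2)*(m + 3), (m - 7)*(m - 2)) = m - 2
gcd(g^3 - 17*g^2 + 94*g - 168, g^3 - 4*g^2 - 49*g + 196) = g^2 - 11*g + 28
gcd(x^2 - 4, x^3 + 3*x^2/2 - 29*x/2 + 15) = x - 2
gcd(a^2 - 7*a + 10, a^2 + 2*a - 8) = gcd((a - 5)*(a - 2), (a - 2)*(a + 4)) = a - 2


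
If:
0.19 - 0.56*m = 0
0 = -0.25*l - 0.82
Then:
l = -3.28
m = 0.34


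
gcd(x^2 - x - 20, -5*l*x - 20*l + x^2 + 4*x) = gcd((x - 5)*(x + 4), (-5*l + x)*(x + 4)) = x + 4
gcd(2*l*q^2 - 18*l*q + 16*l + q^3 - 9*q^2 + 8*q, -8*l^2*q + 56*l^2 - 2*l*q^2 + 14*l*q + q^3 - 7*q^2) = 2*l + q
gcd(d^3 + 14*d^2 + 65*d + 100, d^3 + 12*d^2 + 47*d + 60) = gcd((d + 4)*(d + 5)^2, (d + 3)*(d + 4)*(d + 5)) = d^2 + 9*d + 20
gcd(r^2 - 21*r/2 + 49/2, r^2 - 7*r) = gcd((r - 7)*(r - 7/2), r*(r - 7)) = r - 7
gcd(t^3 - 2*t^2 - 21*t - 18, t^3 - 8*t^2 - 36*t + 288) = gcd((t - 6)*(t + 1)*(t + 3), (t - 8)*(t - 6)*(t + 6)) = t - 6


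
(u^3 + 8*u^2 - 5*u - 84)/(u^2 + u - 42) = (u^2 + u - 12)/(u - 6)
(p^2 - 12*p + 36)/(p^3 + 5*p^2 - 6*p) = (p^2 - 12*p + 36)/(p*(p^2 + 5*p - 6))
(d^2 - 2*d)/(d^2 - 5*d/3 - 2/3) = 3*d/(3*d + 1)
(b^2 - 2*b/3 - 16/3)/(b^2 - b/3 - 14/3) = (3*b - 8)/(3*b - 7)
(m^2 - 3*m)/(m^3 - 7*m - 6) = m/(m^2 + 3*m + 2)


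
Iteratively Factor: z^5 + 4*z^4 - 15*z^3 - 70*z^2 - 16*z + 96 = (z - 1)*(z^4 + 5*z^3 - 10*z^2 - 80*z - 96) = (z - 4)*(z - 1)*(z^3 + 9*z^2 + 26*z + 24) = (z - 4)*(z - 1)*(z + 3)*(z^2 + 6*z + 8) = (z - 4)*(z - 1)*(z + 2)*(z + 3)*(z + 4)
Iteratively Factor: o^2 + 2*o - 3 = (o - 1)*(o + 3)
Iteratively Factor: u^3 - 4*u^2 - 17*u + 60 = (u + 4)*(u^2 - 8*u + 15) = (u - 3)*(u + 4)*(u - 5)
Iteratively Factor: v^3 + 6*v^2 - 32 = (v + 4)*(v^2 + 2*v - 8) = (v + 4)^2*(v - 2)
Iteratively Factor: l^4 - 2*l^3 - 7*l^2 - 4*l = (l - 4)*(l^3 + 2*l^2 + l) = l*(l - 4)*(l^2 + 2*l + 1) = l*(l - 4)*(l + 1)*(l + 1)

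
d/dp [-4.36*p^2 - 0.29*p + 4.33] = -8.72*p - 0.29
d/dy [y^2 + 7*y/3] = 2*y + 7/3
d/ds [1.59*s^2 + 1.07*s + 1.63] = 3.18*s + 1.07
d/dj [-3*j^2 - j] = -6*j - 1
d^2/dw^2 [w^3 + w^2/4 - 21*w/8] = 6*w + 1/2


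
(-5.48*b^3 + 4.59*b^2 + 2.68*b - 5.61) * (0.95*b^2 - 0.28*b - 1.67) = -5.206*b^5 + 5.8949*b^4 + 10.4124*b^3 - 13.7452*b^2 - 2.9048*b + 9.3687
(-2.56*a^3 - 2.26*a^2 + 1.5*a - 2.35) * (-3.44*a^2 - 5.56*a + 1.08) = 8.8064*a^5 + 22.008*a^4 + 4.6408*a^3 - 2.6968*a^2 + 14.686*a - 2.538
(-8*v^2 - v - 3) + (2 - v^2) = -9*v^2 - v - 1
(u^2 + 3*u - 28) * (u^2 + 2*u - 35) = u^4 + 5*u^3 - 57*u^2 - 161*u + 980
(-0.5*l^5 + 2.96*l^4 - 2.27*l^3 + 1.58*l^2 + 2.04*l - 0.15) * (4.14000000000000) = -2.07*l^5 + 12.2544*l^4 - 9.3978*l^3 + 6.5412*l^2 + 8.4456*l - 0.621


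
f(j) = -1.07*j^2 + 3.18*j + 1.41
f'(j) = 3.18 - 2.14*j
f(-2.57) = -13.83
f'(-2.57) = 8.68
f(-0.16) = 0.87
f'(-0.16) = 3.52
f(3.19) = 0.67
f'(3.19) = -3.65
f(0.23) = 2.08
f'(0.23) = 2.69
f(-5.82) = -53.34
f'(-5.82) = 15.63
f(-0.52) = -0.53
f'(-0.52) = 4.29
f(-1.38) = -5.02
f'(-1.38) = 6.13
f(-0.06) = 1.22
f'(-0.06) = 3.31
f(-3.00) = -17.76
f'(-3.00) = 9.60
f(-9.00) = -113.88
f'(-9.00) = 22.44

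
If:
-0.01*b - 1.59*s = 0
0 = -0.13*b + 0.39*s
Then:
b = 0.00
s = 0.00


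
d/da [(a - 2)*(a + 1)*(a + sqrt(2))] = 3*a^2 - 2*a + 2*sqrt(2)*a - 2 - sqrt(2)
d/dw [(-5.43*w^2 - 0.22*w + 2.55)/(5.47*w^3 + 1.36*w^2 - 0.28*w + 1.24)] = (29.7021*w^4 + 2.4068*w^3 - 40.0259*w^2 - 20.4024*w + 0.4412)/(29.9209*w^6 + 14.8784*w^5 - 1.2136*w^4 + 12.804*w^3 + 3.4512*w^2 - 0.6944*w + 1.5376)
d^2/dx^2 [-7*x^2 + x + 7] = -14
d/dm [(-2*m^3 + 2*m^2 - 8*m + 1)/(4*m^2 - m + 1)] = (-8*m^4 + 4*m^3 + 24*m^2 - 4*m - 7)/(16*m^4 - 8*m^3 + 9*m^2 - 2*m + 1)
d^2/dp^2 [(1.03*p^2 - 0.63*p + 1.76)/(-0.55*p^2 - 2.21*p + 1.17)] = (-4.44089209850063e-16*p^4 + 2.88508*p^3 - 7.17123*p^2 - 10.40325*p - 19.019104)/(0.166375*p^6 + 2.005575*p^5 + 6.99699*p^4 + 2.261051*p^3 - 14.884506*p^2 + 9.075807*p - 1.601613)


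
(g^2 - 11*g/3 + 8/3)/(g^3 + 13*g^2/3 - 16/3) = (3*g - 8)/(3*g^2 + 16*g + 16)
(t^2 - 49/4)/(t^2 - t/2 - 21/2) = (t + 7/2)/(t + 3)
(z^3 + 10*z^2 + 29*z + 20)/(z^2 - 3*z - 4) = (z^2 + 9*z + 20)/(z - 4)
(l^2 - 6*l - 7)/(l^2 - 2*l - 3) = (l - 7)/(l - 3)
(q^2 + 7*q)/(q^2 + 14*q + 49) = q/(q + 7)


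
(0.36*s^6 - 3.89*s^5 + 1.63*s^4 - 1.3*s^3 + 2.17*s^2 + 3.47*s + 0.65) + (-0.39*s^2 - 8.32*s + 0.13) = 0.36*s^6 - 3.89*s^5 + 1.63*s^4 - 1.3*s^3 + 1.78*s^2 - 4.85*s + 0.78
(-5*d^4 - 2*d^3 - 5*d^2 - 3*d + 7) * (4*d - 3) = -20*d^5 + 7*d^4 - 14*d^3 + 3*d^2 + 37*d - 21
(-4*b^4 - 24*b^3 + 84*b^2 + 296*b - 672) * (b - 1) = -4*b^5 - 20*b^4 + 108*b^3 + 212*b^2 - 968*b + 672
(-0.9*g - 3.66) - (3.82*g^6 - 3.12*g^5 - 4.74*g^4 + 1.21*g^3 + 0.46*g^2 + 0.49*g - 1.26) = -3.82*g^6 + 3.12*g^5 + 4.74*g^4 - 1.21*g^3 - 0.46*g^2 - 1.39*g - 2.4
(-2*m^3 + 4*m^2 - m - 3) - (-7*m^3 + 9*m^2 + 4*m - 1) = 5*m^3 - 5*m^2 - 5*m - 2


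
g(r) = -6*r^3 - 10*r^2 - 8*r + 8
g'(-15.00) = -3758.00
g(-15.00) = 18128.00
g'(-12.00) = -2360.00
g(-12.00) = 9032.00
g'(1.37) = -69.18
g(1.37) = -37.16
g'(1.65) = -90.00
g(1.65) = -59.38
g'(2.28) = -147.17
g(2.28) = -133.34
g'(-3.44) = -152.20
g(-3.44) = 161.43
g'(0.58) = -25.66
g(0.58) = -1.17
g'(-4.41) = -269.87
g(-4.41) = 363.40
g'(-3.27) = -135.07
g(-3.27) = 137.03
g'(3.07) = -239.05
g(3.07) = -284.42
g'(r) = -18*r^2 - 20*r - 8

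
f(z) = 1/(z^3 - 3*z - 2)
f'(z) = (3 - 3*z^2)/(z^3 - 3*z - 2)^2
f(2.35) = 0.25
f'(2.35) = -0.88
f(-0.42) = -1.23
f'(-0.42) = 3.73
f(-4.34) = -0.01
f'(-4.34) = -0.01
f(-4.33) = -0.01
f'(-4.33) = -0.01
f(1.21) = -0.26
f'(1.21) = -0.09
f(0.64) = -0.27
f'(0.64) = 0.13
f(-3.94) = -0.02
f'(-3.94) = -0.02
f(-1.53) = -1.01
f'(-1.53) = -4.09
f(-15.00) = 0.00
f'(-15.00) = 0.00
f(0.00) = -0.50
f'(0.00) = 0.75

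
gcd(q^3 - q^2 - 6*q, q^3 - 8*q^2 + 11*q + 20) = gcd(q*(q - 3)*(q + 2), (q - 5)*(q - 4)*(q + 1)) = 1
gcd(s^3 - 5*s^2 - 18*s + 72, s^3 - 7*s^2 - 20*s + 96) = s^2 + s - 12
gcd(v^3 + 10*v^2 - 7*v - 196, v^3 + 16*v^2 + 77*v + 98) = v^2 + 14*v + 49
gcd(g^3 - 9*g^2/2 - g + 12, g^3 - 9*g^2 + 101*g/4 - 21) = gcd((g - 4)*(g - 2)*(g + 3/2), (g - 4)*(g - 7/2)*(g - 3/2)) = g - 4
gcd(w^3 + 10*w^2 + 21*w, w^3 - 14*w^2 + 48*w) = w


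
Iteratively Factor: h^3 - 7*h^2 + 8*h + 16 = (h - 4)*(h^2 - 3*h - 4) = (h - 4)^2*(h + 1)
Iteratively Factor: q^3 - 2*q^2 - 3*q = (q + 1)*(q^2 - 3*q) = (q - 3)*(q + 1)*(q)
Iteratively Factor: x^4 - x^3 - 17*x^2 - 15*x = (x - 5)*(x^3 + 4*x^2 + 3*x) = (x - 5)*(x + 3)*(x^2 + x) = x*(x - 5)*(x + 3)*(x + 1)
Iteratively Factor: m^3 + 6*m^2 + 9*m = (m)*(m^2 + 6*m + 9) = m*(m + 3)*(m + 3)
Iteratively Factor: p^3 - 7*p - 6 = (p + 2)*(p^2 - 2*p - 3) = (p - 3)*(p + 2)*(p + 1)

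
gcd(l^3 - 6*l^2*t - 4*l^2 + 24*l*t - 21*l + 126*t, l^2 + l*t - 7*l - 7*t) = l - 7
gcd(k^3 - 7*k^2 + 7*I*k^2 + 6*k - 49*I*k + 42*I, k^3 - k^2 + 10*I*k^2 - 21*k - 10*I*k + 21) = k^2 + k*(-1 + 7*I) - 7*I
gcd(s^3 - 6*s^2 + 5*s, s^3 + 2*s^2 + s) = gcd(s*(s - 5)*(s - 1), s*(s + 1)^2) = s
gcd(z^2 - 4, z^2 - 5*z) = 1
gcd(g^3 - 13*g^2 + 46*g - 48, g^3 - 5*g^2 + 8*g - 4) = g - 2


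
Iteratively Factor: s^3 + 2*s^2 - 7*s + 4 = (s - 1)*(s^2 + 3*s - 4) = (s - 1)^2*(s + 4)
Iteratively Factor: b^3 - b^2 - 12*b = (b - 4)*(b^2 + 3*b) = (b - 4)*(b + 3)*(b)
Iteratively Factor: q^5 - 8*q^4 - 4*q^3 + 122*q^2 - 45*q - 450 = (q - 3)*(q^4 - 5*q^3 - 19*q^2 + 65*q + 150) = (q - 3)*(q + 2)*(q^3 - 7*q^2 - 5*q + 75) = (q - 5)*(q - 3)*(q + 2)*(q^2 - 2*q - 15) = (q - 5)^2*(q - 3)*(q + 2)*(q + 3)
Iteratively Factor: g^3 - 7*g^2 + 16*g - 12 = (g - 2)*(g^2 - 5*g + 6) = (g - 3)*(g - 2)*(g - 2)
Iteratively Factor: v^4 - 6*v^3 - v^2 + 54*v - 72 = (v - 4)*(v^3 - 2*v^2 - 9*v + 18) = (v - 4)*(v + 3)*(v^2 - 5*v + 6) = (v - 4)*(v - 3)*(v + 3)*(v - 2)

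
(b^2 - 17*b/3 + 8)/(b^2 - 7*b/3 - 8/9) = 3*(b - 3)/(3*b + 1)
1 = 1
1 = 1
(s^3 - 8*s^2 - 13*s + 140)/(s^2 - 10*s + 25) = (s^2 - 3*s - 28)/(s - 5)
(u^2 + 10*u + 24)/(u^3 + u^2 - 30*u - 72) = (u + 6)/(u^2 - 3*u - 18)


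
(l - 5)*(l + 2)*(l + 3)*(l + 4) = l^4 + 4*l^3 - 19*l^2 - 106*l - 120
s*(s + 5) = s^2 + 5*s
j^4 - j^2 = j^2*(j - 1)*(j + 1)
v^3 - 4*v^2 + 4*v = v*(v - 2)^2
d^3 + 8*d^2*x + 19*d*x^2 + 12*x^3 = (d + x)*(d + 3*x)*(d + 4*x)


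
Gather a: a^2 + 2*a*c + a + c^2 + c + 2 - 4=a^2 + a*(2*c + 1) + c^2 + c - 2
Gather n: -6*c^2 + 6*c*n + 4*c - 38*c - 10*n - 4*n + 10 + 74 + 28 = -6*c^2 - 34*c + n*(6*c - 14) + 112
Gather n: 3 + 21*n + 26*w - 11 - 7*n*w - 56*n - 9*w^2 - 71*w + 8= n*(-7*w - 35) - 9*w^2 - 45*w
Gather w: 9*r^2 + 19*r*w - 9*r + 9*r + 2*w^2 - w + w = 9*r^2 + 19*r*w + 2*w^2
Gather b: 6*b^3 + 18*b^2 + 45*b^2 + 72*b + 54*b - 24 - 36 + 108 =6*b^3 + 63*b^2 + 126*b + 48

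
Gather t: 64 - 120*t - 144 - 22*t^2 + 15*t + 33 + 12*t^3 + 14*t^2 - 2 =12*t^3 - 8*t^2 - 105*t - 49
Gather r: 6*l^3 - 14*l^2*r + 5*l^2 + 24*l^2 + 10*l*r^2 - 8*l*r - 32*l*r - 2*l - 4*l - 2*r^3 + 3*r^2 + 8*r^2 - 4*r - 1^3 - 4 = 6*l^3 + 29*l^2 - 6*l - 2*r^3 + r^2*(10*l + 11) + r*(-14*l^2 - 40*l - 4) - 5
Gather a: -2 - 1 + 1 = -2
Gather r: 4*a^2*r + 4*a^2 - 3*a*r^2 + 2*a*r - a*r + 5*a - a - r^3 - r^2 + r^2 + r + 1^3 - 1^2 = 4*a^2 - 3*a*r^2 + 4*a - r^3 + r*(4*a^2 + a + 1)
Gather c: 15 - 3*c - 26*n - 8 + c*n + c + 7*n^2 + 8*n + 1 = c*(n - 2) + 7*n^2 - 18*n + 8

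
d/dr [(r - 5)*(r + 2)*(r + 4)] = 3*r^2 + 2*r - 22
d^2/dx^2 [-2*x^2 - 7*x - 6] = -4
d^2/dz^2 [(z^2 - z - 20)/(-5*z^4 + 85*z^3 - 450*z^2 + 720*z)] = 6*(-z^8 + 19*z^7 - 45*z^6 - 1609*z^5 + 18022*z^4 - 85956*z^3 + 210960*z^2 - 259200*z + 138240)/(5*z^3*(z^9 - 51*z^8 + 1137*z^7 - 14525*z^6 + 117018*z^5 - 615708*z^4 + 2113128*z^3 - 4556736*z^2 + 5598720*z - 2985984))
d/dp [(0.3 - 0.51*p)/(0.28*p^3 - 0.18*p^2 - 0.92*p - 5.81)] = (0.2856*p^3 - 0.3438*p^2 + 0.108*p + 3.2391)/(0.0784*p^6 - 0.1008*p^5 - 0.4828*p^4 - 2.9224*p^3 + 2.938*p^2 + 10.6904*p + 33.7561)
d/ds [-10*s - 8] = -10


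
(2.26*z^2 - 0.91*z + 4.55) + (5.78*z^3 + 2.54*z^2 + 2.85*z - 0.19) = 5.78*z^3 + 4.8*z^2 + 1.94*z + 4.36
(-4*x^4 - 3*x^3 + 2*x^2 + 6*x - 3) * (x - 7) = -4*x^5 + 25*x^4 + 23*x^3 - 8*x^2 - 45*x + 21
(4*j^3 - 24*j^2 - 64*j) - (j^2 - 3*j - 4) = 4*j^3 - 25*j^2 - 61*j + 4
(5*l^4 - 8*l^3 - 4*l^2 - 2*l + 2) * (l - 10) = 5*l^5 - 58*l^4 + 76*l^3 + 38*l^2 + 22*l - 20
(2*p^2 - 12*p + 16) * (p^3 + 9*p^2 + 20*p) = 2*p^5 + 6*p^4 - 52*p^3 - 96*p^2 + 320*p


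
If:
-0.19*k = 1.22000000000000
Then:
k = -6.42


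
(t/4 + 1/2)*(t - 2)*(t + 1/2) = t^3/4 + t^2/8 - t - 1/2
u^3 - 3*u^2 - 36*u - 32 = (u - 8)*(u + 1)*(u + 4)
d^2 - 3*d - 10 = (d - 5)*(d + 2)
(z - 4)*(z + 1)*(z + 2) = z^3 - z^2 - 10*z - 8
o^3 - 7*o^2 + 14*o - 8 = (o - 4)*(o - 2)*(o - 1)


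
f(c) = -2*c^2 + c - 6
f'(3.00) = -11.00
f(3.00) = -21.00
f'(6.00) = -23.00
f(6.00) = -72.00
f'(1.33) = -4.32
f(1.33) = -8.21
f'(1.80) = -6.20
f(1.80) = -10.68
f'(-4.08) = 17.32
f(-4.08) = -43.37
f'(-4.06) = 17.24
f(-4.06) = -43.03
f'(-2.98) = 12.92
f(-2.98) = -26.74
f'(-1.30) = 6.20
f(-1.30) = -10.68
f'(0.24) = 0.04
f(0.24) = -5.88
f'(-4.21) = 17.84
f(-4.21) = -45.66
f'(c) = 1 - 4*c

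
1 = 1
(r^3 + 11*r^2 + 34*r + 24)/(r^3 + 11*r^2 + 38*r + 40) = (r^2 + 7*r + 6)/(r^2 + 7*r + 10)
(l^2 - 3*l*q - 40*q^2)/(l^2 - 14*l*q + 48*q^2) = (-l - 5*q)/(-l + 6*q)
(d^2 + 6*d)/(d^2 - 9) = d*(d + 6)/(d^2 - 9)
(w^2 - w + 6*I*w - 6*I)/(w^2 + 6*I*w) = (w - 1)/w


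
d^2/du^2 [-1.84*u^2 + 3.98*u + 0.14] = -3.68000000000000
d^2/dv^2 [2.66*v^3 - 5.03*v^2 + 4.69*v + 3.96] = 15.96*v - 10.06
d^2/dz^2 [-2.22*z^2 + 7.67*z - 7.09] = -4.44000000000000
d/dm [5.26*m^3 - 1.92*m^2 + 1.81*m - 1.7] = 15.78*m^2 - 3.84*m + 1.81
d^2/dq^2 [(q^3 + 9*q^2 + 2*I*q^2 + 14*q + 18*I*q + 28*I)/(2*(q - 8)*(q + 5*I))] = (q^3*(135 - 51*I) + q^2*(360 + 2124*I) + q*(-7380 + 1008*I) - 10320 - 10188*I)/(q^6 + q^5*(-24 + 15*I) + q^4*(117 - 360*I) + q^3*(1288 + 2755*I) + q^2*(-14400 - 4680*I) + q*(38400 - 24000*I) + 64000*I)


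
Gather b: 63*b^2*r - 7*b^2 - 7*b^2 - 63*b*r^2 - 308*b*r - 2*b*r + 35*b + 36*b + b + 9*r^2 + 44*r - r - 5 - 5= b^2*(63*r - 14) + b*(-63*r^2 - 310*r + 72) + 9*r^2 + 43*r - 10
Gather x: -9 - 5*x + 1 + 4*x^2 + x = 4*x^2 - 4*x - 8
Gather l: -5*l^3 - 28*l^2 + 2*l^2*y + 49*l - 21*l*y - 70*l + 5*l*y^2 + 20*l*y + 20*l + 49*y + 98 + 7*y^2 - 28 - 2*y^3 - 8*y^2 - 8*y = -5*l^3 + l^2*(2*y - 28) + l*(5*y^2 - y - 1) - 2*y^3 - y^2 + 41*y + 70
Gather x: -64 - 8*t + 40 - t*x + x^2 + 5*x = -8*t + x^2 + x*(5 - t) - 24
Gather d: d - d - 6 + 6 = 0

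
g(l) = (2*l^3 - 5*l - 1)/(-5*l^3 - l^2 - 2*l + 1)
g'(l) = (6*l^2 - 5)/(-5*l^3 - l^2 - 2*l + 1) + (15*l^2 + 2*l + 2)*(2*l^3 - 5*l - 1)/(-5*l^3 - l^2 - 2*l + 1)^2 = (-2*l^4 - 58*l^3 - 14*l^2 - 2*l - 7)/(25*l^6 + 10*l^5 + 21*l^4 - 6*l^3 + 2*l^2 - 4*l + 1)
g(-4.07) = -0.35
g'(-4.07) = 0.03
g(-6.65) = -0.39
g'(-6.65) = 0.01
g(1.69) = -0.01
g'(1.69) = -0.40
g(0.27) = -8.00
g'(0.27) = -116.55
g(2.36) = -0.18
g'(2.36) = -0.16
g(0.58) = 2.38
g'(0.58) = -11.27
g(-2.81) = -0.29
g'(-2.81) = 0.09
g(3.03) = -0.26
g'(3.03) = -0.08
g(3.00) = -0.26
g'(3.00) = -0.08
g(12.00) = -0.39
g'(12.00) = 0.00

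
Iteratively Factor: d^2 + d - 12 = (d + 4)*(d - 3)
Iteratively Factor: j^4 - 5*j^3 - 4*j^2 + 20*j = (j - 5)*(j^3 - 4*j) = (j - 5)*(j - 2)*(j^2 + 2*j) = j*(j - 5)*(j - 2)*(j + 2)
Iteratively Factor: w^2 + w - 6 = (w + 3)*(w - 2)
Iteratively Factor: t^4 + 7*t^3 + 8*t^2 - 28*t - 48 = (t + 2)*(t^3 + 5*t^2 - 2*t - 24) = (t + 2)*(t + 4)*(t^2 + t - 6) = (t - 2)*(t + 2)*(t + 4)*(t + 3)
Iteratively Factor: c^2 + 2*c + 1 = (c + 1)*(c + 1)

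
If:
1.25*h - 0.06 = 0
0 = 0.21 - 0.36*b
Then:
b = 0.58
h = 0.05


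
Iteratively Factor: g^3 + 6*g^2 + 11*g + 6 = (g + 1)*(g^2 + 5*g + 6) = (g + 1)*(g + 3)*(g + 2)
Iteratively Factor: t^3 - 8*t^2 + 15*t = (t - 3)*(t^2 - 5*t) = t*(t - 3)*(t - 5)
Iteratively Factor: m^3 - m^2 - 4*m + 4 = (m + 2)*(m^2 - 3*m + 2) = (m - 2)*(m + 2)*(m - 1)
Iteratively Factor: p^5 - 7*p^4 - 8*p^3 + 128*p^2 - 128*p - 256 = (p - 4)*(p^4 - 3*p^3 - 20*p^2 + 48*p + 64) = (p - 4)^2*(p^3 + p^2 - 16*p - 16) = (p - 4)^3*(p^2 + 5*p + 4) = (p - 4)^3*(p + 4)*(p + 1)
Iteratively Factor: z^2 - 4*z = (z - 4)*(z)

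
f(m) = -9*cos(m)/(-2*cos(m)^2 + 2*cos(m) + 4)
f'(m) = -9*(-4*sin(m)*cos(m) + 2*sin(m))*cos(m)/(-2*cos(m)^2 + 2*cos(m) + 4)^2 + 9*sin(m)/(-2*cos(m)^2 + 2*cos(m) + 4)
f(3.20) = 878.65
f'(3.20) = -30112.66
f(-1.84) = 0.72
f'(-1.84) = -3.25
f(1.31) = -0.53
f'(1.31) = 1.87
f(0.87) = -1.30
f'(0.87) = 1.67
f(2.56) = 8.07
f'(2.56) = 30.69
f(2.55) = 7.77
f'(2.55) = 29.17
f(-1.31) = -0.53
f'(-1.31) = -1.87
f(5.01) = -0.60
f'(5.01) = -1.84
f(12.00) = -1.78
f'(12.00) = -1.44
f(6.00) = -2.12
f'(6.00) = -0.88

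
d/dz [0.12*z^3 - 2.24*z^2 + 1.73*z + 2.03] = 0.36*z^2 - 4.48*z + 1.73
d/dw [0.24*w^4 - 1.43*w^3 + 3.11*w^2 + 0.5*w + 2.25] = 0.96*w^3 - 4.29*w^2 + 6.22*w + 0.5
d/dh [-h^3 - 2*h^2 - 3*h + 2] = -3*h^2 - 4*h - 3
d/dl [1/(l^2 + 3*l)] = (-2*l - 3)/(l^2*(l + 3)^2)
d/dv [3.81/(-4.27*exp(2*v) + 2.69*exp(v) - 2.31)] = (32.5374*exp(v) - 10.2489)*exp(v)/(4.27*exp(2*v) - 2.69*exp(v) + 2.31)^2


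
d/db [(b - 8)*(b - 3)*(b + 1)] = 3*b^2 - 20*b + 13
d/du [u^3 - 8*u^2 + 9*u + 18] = 3*u^2 - 16*u + 9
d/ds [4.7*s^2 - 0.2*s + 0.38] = 9.4*s - 0.2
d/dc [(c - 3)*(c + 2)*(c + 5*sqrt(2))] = 3*c^2 - 2*c + 10*sqrt(2)*c - 5*sqrt(2) - 6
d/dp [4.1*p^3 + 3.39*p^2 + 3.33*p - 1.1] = 12.3*p^2 + 6.78*p + 3.33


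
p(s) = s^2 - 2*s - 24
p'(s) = 2*s - 2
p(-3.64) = -3.47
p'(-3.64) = -9.28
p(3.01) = -20.96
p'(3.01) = 4.02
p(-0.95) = -21.20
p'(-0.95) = -3.90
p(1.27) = -24.93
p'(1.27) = 0.54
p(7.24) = 13.94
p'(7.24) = 12.48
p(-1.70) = -17.71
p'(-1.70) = -5.40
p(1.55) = -24.70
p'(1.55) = 1.10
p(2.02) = -23.96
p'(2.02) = 2.04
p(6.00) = 0.00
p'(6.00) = 10.00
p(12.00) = 96.00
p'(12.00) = 22.00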